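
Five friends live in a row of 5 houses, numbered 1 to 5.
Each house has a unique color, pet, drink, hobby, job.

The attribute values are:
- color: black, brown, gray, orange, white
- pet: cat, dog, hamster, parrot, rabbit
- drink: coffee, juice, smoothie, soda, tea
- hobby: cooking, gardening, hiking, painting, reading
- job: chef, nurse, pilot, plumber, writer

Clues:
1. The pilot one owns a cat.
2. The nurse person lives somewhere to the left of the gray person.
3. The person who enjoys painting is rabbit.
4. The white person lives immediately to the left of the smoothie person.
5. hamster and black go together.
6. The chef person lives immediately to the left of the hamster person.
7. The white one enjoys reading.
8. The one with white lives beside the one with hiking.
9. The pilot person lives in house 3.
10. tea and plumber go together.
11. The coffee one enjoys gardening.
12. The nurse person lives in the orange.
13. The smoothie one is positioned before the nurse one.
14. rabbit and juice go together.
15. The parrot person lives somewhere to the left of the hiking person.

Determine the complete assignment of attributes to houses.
Solution:

House | Color | Pet | Drink | Hobby | Job
-----------------------------------------
  1   | white | parrot | soda | reading | chef
  2   | black | hamster | smoothie | hiking | writer
  3   | brown | cat | coffee | gardening | pilot
  4   | orange | rabbit | juice | painting | nurse
  5   | gray | dog | tea | cooking | plumber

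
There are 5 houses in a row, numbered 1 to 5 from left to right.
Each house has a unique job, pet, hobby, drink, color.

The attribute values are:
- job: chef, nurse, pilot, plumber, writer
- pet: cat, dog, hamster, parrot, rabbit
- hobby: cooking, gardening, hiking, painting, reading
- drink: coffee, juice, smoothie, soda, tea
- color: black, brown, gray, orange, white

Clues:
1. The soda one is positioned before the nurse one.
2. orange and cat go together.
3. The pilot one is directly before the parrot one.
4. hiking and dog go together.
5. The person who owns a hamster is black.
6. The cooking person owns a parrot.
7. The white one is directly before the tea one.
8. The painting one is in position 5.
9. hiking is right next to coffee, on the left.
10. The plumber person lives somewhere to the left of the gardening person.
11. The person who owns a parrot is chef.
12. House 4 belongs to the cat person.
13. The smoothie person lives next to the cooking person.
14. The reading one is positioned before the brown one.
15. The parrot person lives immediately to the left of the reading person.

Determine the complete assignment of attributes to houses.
Solution:

House | Job | Pet | Hobby | Drink | Color
-----------------------------------------
  1   | pilot | dog | hiking | smoothie | gray
  2   | chef | parrot | cooking | coffee | white
  3   | plumber | hamster | reading | tea | black
  4   | writer | cat | gardening | soda | orange
  5   | nurse | rabbit | painting | juice | brown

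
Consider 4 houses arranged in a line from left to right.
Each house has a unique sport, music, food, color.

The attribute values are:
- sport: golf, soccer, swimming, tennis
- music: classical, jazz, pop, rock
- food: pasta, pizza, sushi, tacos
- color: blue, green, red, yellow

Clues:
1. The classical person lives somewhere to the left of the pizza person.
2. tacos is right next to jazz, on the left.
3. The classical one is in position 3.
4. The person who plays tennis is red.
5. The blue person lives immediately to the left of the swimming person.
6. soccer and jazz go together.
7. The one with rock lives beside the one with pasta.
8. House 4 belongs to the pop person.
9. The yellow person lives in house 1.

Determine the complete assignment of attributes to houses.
Solution:

House | Sport | Music | Food | Color
------------------------------------
  1   | golf | rock | tacos | yellow
  2   | soccer | jazz | pasta | blue
  3   | swimming | classical | sushi | green
  4   | tennis | pop | pizza | red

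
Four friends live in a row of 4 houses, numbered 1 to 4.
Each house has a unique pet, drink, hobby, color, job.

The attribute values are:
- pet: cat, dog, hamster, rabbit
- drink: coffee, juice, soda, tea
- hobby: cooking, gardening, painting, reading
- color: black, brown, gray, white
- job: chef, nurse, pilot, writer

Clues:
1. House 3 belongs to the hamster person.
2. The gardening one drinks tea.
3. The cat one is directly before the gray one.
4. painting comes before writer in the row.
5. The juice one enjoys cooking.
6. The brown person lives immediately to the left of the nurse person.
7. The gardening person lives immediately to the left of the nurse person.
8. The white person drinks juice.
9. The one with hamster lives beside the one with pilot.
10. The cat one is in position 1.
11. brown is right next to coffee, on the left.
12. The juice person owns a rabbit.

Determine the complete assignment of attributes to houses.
Solution:

House | Pet | Drink | Hobby | Color | Job
-----------------------------------------
  1   | cat | tea | gardening | brown | chef
  2   | dog | coffee | painting | gray | nurse
  3   | hamster | soda | reading | black | writer
  4   | rabbit | juice | cooking | white | pilot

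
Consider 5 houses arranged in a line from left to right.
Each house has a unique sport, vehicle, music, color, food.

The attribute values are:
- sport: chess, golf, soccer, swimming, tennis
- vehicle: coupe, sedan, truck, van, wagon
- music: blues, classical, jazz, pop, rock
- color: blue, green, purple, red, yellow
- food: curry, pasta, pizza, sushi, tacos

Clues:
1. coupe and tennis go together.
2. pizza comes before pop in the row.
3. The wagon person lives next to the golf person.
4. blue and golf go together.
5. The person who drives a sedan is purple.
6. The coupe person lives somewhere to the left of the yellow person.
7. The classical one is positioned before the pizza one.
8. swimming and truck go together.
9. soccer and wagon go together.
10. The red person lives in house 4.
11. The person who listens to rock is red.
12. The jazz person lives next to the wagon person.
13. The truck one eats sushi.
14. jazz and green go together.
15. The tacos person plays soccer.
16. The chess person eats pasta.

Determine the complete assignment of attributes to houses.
Solution:

House | Sport | Vehicle | Music | Color | Food
----------------------------------------------
  1   | tennis | coupe | jazz | green | curry
  2   | soccer | wagon | classical | yellow | tacos
  3   | golf | van | blues | blue | pizza
  4   | swimming | truck | rock | red | sushi
  5   | chess | sedan | pop | purple | pasta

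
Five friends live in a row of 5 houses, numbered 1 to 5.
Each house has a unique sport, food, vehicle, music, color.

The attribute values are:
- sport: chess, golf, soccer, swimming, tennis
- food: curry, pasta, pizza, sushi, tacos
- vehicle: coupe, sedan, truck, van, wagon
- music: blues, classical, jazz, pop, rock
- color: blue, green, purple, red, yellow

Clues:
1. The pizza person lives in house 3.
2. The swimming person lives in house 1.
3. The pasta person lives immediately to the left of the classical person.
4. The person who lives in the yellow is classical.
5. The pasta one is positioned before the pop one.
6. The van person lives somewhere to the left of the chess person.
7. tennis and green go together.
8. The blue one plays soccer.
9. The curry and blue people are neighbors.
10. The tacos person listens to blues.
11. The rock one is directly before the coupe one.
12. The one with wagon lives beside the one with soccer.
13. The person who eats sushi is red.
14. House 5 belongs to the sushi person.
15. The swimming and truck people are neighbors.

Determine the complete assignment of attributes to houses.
Solution:

House | Sport | Food | Vehicle | Music | Color
----------------------------------------------
  1   | swimming | curry | wagon | jazz | purple
  2   | soccer | pasta | truck | rock | blue
  3   | golf | pizza | coupe | classical | yellow
  4   | tennis | tacos | van | blues | green
  5   | chess | sushi | sedan | pop | red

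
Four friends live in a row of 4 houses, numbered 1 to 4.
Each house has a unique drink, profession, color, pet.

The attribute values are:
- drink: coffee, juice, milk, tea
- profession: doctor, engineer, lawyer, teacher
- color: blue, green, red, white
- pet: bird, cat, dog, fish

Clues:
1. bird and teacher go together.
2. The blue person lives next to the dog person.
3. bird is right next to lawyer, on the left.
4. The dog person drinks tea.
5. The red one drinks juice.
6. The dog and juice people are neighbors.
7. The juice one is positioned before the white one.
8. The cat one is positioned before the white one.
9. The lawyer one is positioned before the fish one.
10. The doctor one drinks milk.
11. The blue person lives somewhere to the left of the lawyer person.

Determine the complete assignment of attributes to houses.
Solution:

House | Drink | Profession | Color | Pet
----------------------------------------
  1   | coffee | teacher | blue | bird
  2   | tea | lawyer | green | dog
  3   | juice | engineer | red | cat
  4   | milk | doctor | white | fish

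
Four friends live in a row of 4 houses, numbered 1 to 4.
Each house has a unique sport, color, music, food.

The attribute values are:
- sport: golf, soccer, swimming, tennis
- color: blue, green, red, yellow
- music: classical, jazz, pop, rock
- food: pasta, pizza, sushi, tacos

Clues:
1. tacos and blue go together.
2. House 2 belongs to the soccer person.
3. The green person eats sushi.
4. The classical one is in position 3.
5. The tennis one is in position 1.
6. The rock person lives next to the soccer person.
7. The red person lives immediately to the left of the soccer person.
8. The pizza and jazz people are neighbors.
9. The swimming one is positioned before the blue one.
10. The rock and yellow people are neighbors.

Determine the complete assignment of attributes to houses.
Solution:

House | Sport | Color | Music | Food
------------------------------------
  1   | tennis | red | rock | pizza
  2   | soccer | yellow | jazz | pasta
  3   | swimming | green | classical | sushi
  4   | golf | blue | pop | tacos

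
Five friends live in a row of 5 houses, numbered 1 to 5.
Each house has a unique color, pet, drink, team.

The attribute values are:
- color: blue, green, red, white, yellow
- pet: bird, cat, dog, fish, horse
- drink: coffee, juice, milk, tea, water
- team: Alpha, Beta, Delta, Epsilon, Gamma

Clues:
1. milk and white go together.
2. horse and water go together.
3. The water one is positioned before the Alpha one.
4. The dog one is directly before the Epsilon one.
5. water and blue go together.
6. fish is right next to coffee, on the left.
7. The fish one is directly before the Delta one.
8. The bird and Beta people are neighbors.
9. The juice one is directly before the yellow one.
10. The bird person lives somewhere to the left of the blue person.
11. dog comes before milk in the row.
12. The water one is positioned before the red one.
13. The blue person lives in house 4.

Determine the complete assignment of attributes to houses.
Solution:

House | Color | Pet | Drink | Team
----------------------------------
  1   | green | fish | juice | Gamma
  2   | yellow | dog | coffee | Delta
  3   | white | bird | milk | Epsilon
  4   | blue | horse | water | Beta
  5   | red | cat | tea | Alpha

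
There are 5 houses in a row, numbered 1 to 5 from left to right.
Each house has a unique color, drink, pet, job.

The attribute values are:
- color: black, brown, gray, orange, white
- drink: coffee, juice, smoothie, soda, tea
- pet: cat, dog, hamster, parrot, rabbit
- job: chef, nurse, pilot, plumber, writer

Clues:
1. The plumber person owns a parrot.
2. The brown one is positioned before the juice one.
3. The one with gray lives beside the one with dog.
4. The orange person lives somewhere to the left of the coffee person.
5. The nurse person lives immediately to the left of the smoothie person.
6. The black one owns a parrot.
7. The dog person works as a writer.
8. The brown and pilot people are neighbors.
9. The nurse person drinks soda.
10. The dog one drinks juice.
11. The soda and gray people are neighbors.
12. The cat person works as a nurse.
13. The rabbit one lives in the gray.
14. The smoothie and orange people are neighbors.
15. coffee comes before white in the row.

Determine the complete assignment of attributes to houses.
Solution:

House | Color | Drink | Pet | Job
---------------------------------
  1   | brown | soda | cat | nurse
  2   | gray | smoothie | rabbit | pilot
  3   | orange | juice | dog | writer
  4   | black | coffee | parrot | plumber
  5   | white | tea | hamster | chef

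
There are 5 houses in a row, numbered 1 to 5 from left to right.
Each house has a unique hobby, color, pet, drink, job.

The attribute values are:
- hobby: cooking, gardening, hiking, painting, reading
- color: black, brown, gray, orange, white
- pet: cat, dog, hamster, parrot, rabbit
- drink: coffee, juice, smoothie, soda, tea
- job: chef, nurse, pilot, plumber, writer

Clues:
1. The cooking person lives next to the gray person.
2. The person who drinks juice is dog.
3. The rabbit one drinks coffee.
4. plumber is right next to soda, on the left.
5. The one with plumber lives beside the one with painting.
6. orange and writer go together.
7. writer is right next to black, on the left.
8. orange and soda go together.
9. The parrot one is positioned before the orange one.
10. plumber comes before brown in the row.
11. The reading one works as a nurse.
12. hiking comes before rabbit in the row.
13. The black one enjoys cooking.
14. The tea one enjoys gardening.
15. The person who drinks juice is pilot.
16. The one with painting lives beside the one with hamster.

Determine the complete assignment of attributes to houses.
Solution:

House | Hobby | Color | Pet | Drink | Job
-----------------------------------------
  1   | gardening | white | parrot | tea | plumber
  2   | painting | orange | cat | soda | writer
  3   | cooking | black | hamster | smoothie | chef
  4   | hiking | gray | dog | juice | pilot
  5   | reading | brown | rabbit | coffee | nurse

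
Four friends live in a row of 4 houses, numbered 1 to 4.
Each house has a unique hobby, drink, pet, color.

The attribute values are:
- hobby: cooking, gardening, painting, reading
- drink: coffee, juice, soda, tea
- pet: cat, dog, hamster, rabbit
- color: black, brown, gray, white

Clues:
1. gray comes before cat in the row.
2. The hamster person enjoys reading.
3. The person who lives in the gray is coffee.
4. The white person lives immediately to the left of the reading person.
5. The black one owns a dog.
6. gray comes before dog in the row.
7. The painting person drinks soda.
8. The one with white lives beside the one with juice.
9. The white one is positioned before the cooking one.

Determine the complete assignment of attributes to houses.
Solution:

House | Hobby | Drink | Pet | Color
-----------------------------------
  1   | gardening | coffee | rabbit | gray
  2   | painting | soda | cat | white
  3   | reading | juice | hamster | brown
  4   | cooking | tea | dog | black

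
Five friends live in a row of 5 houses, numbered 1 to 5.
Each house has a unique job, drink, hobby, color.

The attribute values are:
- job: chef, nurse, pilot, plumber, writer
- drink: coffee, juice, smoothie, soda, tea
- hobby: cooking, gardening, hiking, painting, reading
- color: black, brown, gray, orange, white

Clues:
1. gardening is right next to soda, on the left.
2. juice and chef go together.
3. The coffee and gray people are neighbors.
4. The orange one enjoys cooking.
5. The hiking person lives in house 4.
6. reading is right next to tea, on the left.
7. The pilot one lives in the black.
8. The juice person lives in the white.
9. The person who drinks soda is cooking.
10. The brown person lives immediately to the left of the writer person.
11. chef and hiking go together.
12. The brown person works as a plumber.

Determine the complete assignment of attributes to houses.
Solution:

House | Job | Drink | Hobby | Color
-----------------------------------
  1   | plumber | coffee | reading | brown
  2   | writer | tea | gardening | gray
  3   | nurse | soda | cooking | orange
  4   | chef | juice | hiking | white
  5   | pilot | smoothie | painting | black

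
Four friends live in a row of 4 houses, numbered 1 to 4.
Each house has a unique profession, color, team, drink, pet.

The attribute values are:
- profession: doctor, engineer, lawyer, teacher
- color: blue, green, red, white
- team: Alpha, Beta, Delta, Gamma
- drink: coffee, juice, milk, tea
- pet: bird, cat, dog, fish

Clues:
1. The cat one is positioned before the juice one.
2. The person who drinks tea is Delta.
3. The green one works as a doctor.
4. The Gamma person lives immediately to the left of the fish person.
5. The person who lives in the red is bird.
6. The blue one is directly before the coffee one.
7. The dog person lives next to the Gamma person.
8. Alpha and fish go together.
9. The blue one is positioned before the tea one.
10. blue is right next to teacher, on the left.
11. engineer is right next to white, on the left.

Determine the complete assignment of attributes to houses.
Solution:

House | Profession | Color | Team | Drink | Pet
-----------------------------------------------
  1   | engineer | blue | Beta | milk | dog
  2   | teacher | white | Gamma | coffee | cat
  3   | doctor | green | Alpha | juice | fish
  4   | lawyer | red | Delta | tea | bird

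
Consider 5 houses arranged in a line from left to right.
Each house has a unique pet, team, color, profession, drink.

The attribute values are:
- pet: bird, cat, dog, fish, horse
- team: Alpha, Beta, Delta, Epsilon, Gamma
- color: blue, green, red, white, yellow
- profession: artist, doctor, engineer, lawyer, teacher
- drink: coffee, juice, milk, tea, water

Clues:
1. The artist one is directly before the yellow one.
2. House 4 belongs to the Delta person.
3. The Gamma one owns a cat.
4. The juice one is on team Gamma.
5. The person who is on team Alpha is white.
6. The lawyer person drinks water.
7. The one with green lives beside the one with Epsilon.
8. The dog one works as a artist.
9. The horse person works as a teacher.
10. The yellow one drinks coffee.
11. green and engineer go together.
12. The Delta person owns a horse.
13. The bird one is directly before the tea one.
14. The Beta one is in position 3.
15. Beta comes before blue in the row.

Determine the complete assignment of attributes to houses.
Solution:

House | Pet | Team | Color | Profession | Drink
-----------------------------------------------
  1   | cat | Gamma | green | engineer | juice
  2   | dog | Epsilon | red | artist | milk
  3   | bird | Beta | yellow | doctor | coffee
  4   | horse | Delta | blue | teacher | tea
  5   | fish | Alpha | white | lawyer | water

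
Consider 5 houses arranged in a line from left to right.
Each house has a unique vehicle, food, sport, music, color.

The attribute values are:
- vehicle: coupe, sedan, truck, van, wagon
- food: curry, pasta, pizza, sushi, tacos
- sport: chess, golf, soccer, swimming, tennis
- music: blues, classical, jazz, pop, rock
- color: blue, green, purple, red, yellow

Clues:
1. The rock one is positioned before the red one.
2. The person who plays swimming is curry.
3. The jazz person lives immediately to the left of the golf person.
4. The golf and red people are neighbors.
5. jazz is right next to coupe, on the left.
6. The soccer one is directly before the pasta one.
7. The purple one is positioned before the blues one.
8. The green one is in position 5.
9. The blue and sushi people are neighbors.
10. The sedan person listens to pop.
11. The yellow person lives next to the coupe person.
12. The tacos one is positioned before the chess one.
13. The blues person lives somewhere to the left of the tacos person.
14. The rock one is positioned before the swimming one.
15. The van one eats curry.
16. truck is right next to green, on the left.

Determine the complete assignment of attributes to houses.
Solution:

House | Vehicle | Food | Sport | Music | Color
----------------------------------------------
  1   | wagon | pizza | soccer | jazz | yellow
  2   | coupe | pasta | golf | rock | purple
  3   | van | curry | swimming | blues | red
  4   | truck | tacos | tennis | classical | blue
  5   | sedan | sushi | chess | pop | green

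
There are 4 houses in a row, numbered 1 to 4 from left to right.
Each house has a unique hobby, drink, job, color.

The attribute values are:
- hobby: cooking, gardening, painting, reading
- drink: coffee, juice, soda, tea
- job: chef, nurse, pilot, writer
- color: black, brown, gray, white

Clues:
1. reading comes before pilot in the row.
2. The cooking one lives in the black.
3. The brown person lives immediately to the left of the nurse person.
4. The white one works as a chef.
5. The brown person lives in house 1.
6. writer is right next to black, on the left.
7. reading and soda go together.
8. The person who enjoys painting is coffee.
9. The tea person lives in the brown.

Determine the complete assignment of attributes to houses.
Solution:

House | Hobby | Drink | Job | Color
-----------------------------------
  1   | gardening | tea | writer | brown
  2   | cooking | juice | nurse | black
  3   | reading | soda | chef | white
  4   | painting | coffee | pilot | gray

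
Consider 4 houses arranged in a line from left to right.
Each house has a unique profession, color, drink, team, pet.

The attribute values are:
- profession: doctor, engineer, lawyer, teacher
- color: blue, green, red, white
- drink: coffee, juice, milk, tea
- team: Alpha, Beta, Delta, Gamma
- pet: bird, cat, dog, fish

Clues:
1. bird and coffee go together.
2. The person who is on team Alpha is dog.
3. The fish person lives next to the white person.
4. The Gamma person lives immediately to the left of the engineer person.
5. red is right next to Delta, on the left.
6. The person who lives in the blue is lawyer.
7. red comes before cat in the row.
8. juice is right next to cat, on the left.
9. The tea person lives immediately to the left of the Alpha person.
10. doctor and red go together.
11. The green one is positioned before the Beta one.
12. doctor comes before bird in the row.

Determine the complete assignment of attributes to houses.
Solution:

House | Profession | Color | Drink | Team | Pet
-----------------------------------------------
  1   | doctor | red | juice | Gamma | fish
  2   | engineer | white | tea | Delta | cat
  3   | teacher | green | milk | Alpha | dog
  4   | lawyer | blue | coffee | Beta | bird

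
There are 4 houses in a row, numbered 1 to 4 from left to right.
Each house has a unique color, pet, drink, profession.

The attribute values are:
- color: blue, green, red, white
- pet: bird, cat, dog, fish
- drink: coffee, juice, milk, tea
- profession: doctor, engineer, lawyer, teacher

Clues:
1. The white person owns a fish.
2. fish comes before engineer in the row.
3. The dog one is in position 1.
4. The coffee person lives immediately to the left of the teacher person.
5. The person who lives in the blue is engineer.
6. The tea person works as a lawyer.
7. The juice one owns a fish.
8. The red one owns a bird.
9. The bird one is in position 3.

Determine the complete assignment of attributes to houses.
Solution:

House | Color | Pet | Drink | Profession
----------------------------------------
  1   | green | dog | coffee | doctor
  2   | white | fish | juice | teacher
  3   | red | bird | tea | lawyer
  4   | blue | cat | milk | engineer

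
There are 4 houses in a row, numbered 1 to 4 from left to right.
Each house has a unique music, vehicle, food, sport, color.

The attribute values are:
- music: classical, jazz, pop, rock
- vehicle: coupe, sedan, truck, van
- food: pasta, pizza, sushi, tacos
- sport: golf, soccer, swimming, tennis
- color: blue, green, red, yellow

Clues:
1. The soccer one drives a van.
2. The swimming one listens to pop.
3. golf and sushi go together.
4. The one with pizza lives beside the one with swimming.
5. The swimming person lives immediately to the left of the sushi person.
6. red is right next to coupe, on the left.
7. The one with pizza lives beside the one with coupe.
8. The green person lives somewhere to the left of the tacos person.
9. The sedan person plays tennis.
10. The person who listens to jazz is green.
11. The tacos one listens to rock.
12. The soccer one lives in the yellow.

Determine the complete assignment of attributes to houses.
Solution:

House | Music | Vehicle | Food | Sport | Color
----------------------------------------------
  1   | classical | sedan | pizza | tennis | red
  2   | pop | coupe | pasta | swimming | blue
  3   | jazz | truck | sushi | golf | green
  4   | rock | van | tacos | soccer | yellow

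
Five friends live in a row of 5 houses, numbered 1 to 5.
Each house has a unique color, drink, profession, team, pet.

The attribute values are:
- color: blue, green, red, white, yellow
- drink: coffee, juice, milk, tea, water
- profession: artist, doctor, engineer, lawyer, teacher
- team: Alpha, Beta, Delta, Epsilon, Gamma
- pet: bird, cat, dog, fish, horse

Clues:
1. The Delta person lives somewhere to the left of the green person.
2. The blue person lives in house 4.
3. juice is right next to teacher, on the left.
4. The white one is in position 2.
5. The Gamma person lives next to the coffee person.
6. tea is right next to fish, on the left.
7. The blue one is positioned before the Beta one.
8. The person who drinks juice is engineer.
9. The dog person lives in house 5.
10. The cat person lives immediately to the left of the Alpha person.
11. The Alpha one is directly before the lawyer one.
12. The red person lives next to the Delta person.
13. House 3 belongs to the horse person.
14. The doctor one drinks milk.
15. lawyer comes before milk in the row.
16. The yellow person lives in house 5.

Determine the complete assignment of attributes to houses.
Solution:

House | Color | Drink | Profession | Team | Pet
-----------------------------------------------
  1   | red | juice | engineer | Gamma | bird
  2   | white | coffee | teacher | Delta | cat
  3   | green | tea | artist | Alpha | horse
  4   | blue | water | lawyer | Epsilon | fish
  5   | yellow | milk | doctor | Beta | dog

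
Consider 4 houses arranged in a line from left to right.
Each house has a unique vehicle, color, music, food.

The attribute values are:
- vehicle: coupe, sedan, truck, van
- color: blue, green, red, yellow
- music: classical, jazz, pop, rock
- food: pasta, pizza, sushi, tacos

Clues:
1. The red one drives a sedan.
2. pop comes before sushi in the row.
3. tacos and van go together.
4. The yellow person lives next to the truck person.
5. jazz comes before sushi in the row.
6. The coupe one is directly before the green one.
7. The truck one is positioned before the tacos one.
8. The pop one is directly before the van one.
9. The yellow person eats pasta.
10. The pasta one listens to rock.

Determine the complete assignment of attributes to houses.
Solution:

House | Vehicle | Color | Music | Food
--------------------------------------
  1   | coupe | yellow | rock | pasta
  2   | truck | green | pop | pizza
  3   | van | blue | jazz | tacos
  4   | sedan | red | classical | sushi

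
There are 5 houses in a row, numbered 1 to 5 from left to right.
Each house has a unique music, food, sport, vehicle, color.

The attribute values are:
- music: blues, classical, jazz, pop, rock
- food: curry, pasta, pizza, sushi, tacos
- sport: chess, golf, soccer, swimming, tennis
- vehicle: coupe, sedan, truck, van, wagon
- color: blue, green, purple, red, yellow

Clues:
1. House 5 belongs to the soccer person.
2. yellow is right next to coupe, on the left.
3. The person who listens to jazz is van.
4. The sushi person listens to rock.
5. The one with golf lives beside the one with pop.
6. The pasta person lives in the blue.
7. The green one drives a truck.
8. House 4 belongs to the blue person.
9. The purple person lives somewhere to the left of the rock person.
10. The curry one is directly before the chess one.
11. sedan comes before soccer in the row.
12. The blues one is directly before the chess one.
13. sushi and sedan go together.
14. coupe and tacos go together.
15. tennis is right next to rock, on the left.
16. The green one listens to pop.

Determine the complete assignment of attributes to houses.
Solution:

House | Music | Food | Sport | Vehicle | Color
----------------------------------------------
  1   | blues | curry | tennis | wagon | purple
  2   | rock | sushi | chess | sedan | yellow
  3   | classical | tacos | swimming | coupe | red
  4   | jazz | pasta | golf | van | blue
  5   | pop | pizza | soccer | truck | green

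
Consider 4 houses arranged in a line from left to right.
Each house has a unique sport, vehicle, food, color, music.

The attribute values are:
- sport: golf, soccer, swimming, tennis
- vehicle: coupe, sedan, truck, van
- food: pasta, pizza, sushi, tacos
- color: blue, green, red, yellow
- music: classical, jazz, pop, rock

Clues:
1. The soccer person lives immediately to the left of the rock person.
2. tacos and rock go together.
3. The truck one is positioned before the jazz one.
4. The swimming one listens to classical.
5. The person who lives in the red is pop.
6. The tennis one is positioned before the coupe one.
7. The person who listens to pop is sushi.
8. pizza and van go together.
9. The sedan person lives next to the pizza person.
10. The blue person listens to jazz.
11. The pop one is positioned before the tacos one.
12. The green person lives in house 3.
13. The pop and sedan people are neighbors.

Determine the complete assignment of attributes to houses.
Solution:

House | Sport | Vehicle | Food | Color | Music
----------------------------------------------
  1   | soccer | truck | sushi | red | pop
  2   | tennis | sedan | tacos | yellow | rock
  3   | swimming | van | pizza | green | classical
  4   | golf | coupe | pasta | blue | jazz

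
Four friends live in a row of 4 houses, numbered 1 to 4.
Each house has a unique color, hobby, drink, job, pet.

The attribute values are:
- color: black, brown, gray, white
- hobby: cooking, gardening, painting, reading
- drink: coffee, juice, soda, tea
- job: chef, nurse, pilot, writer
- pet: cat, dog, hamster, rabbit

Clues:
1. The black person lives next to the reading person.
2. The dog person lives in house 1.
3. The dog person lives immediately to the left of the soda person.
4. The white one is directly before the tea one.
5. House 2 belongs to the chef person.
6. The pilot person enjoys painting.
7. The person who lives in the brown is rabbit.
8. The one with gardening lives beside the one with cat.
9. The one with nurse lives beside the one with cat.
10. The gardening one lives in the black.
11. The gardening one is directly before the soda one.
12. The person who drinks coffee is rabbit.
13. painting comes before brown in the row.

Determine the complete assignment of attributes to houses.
Solution:

House | Color | Hobby | Drink | Job | Pet
-----------------------------------------
  1   | black | gardening | juice | nurse | dog
  2   | white | reading | soda | chef | cat
  3   | gray | painting | tea | pilot | hamster
  4   | brown | cooking | coffee | writer | rabbit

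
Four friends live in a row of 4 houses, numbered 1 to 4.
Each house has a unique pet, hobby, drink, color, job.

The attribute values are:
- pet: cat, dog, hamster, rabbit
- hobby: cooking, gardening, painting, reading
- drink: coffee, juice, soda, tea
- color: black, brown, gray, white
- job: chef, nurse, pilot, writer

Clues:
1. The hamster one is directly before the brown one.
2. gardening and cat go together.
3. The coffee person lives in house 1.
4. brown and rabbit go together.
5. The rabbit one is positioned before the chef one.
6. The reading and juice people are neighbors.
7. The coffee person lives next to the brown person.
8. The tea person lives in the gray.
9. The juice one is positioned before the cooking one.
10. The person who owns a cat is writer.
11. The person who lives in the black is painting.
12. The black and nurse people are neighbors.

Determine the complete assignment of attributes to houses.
Solution:

House | Pet | Hobby | Drink | Color | Job
-----------------------------------------
  1   | hamster | painting | coffee | black | pilot
  2   | rabbit | reading | soda | brown | nurse
  3   | cat | gardening | juice | white | writer
  4   | dog | cooking | tea | gray | chef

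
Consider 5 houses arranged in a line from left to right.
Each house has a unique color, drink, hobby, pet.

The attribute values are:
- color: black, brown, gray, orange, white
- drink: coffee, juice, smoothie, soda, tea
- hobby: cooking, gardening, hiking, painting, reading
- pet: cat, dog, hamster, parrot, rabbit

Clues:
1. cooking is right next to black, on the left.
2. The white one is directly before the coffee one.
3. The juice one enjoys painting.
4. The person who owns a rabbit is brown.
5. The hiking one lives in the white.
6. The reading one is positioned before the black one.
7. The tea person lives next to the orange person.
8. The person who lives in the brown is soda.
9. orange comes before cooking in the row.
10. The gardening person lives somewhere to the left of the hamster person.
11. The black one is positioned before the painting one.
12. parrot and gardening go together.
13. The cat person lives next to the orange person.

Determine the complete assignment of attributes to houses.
Solution:

House | Color | Drink | Hobby | Pet
-----------------------------------
  1   | white | tea | hiking | cat
  2   | orange | coffee | reading | dog
  3   | brown | soda | cooking | rabbit
  4   | black | smoothie | gardening | parrot
  5   | gray | juice | painting | hamster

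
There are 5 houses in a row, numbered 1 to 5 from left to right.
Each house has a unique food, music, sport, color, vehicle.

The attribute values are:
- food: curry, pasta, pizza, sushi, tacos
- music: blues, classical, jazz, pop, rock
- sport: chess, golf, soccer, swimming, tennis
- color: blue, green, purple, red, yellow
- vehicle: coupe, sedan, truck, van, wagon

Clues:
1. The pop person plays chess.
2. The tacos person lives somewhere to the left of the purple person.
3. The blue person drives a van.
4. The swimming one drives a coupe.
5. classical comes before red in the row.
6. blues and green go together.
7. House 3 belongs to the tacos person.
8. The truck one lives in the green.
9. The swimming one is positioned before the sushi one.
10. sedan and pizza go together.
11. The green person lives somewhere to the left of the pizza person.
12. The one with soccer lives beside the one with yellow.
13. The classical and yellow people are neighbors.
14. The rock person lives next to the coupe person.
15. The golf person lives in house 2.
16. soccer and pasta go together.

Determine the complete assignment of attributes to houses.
Solution:

House | Food | Music | Sport | Color | Vehicle
----------------------------------------------
  1   | pasta | classical | soccer | blue | van
  2   | curry | rock | golf | yellow | wagon
  3   | tacos | jazz | swimming | red | coupe
  4   | sushi | blues | tennis | green | truck
  5   | pizza | pop | chess | purple | sedan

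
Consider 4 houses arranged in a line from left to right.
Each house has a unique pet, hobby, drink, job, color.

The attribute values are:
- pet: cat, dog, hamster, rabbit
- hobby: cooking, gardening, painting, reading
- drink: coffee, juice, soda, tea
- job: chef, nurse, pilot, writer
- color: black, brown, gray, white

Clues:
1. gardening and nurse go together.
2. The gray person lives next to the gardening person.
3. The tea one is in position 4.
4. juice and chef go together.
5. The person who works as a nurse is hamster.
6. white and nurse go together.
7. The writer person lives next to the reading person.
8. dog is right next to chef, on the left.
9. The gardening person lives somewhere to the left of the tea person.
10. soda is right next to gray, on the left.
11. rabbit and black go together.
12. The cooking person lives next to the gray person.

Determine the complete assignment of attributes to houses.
Solution:

House | Pet | Hobby | Drink | Job | Color
-----------------------------------------
  1   | dog | cooking | soda | writer | brown
  2   | cat | reading | juice | chef | gray
  3   | hamster | gardening | coffee | nurse | white
  4   | rabbit | painting | tea | pilot | black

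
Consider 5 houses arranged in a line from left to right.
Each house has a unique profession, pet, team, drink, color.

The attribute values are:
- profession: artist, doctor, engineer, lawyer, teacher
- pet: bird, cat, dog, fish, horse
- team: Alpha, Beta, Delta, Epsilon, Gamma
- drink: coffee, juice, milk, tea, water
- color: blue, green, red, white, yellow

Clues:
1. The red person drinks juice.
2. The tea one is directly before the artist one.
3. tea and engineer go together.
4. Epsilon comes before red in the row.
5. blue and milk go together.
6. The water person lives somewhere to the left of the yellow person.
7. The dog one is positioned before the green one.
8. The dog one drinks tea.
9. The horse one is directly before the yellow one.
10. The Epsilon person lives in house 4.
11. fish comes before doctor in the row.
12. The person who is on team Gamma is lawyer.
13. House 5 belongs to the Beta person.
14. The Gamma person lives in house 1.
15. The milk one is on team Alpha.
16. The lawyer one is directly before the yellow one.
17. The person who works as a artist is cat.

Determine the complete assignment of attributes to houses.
Solution:

House | Profession | Pet | Team | Drink | Color
-----------------------------------------------
  1   | lawyer | horse | Gamma | water | white
  2   | engineer | dog | Delta | tea | yellow
  3   | artist | cat | Alpha | milk | blue
  4   | teacher | fish | Epsilon | coffee | green
  5   | doctor | bird | Beta | juice | red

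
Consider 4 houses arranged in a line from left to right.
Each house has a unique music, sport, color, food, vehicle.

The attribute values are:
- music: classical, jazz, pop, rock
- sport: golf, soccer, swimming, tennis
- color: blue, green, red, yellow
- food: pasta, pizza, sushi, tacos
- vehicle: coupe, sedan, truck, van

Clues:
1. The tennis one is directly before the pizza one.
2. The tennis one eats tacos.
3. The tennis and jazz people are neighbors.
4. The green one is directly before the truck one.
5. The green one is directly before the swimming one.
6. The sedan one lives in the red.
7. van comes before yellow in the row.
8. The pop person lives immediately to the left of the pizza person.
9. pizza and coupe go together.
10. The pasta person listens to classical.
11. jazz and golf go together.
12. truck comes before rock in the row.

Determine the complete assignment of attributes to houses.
Solution:

House | Music | Sport | Color | Food | Vehicle
----------------------------------------------
  1   | pop | tennis | blue | tacos | van
  2   | jazz | golf | green | pizza | coupe
  3   | classical | swimming | yellow | pasta | truck
  4   | rock | soccer | red | sushi | sedan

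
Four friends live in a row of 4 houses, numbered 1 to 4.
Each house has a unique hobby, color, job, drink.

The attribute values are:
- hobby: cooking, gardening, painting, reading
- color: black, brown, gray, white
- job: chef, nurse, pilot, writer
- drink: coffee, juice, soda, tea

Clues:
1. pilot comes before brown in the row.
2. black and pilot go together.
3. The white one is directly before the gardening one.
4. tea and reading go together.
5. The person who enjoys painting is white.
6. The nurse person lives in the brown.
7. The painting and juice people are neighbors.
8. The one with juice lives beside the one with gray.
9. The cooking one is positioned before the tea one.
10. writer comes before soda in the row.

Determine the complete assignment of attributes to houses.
Solution:

House | Hobby | Color | Job | Drink
-----------------------------------
  1   | painting | white | writer | coffee
  2   | gardening | black | pilot | juice
  3   | cooking | gray | chef | soda
  4   | reading | brown | nurse | tea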